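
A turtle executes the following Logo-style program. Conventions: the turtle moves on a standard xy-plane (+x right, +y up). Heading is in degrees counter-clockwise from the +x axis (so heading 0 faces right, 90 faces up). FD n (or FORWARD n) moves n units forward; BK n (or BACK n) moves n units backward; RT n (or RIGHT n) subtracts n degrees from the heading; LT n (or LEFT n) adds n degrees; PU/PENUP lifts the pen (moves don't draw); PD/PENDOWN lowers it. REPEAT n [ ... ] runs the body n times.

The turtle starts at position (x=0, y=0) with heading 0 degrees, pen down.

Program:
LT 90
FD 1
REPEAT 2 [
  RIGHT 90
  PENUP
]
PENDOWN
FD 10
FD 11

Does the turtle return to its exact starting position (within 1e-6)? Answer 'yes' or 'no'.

Executing turtle program step by step:
Start: pos=(0,0), heading=0, pen down
LT 90: heading 0 -> 90
FD 1: (0,0) -> (0,1) [heading=90, draw]
REPEAT 2 [
  -- iteration 1/2 --
  RT 90: heading 90 -> 0
  PU: pen up
  -- iteration 2/2 --
  RT 90: heading 0 -> 270
  PU: pen up
]
PD: pen down
FD 10: (0,1) -> (0,-9) [heading=270, draw]
FD 11: (0,-9) -> (0,-20) [heading=270, draw]
Final: pos=(0,-20), heading=270, 3 segment(s) drawn

Start position: (0, 0)
Final position: (0, -20)
Distance = 20; >= 1e-6 -> NOT closed

Answer: no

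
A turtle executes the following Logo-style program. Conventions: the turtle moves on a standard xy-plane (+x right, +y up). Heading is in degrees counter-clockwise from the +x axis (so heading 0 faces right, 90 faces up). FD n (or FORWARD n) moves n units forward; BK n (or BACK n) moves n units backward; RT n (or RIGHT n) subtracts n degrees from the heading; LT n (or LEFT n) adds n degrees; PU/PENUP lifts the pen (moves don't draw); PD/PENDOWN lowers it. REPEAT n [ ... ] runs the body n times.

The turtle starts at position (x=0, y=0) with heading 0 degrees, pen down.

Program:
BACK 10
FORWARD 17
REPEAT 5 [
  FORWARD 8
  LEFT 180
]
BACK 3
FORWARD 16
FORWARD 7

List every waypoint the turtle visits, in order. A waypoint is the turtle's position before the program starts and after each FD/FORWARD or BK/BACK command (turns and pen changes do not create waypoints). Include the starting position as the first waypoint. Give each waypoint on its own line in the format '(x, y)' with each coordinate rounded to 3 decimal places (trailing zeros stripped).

Answer: (0, 0)
(-10, 0)
(7, 0)
(15, 0)
(7, 0)
(15, 0)
(7, 0)
(15, 0)
(18, 0)
(2, 0)
(-5, 0)

Derivation:
Executing turtle program step by step:
Start: pos=(0,0), heading=0, pen down
BK 10: (0,0) -> (-10,0) [heading=0, draw]
FD 17: (-10,0) -> (7,0) [heading=0, draw]
REPEAT 5 [
  -- iteration 1/5 --
  FD 8: (7,0) -> (15,0) [heading=0, draw]
  LT 180: heading 0 -> 180
  -- iteration 2/5 --
  FD 8: (15,0) -> (7,0) [heading=180, draw]
  LT 180: heading 180 -> 0
  -- iteration 3/5 --
  FD 8: (7,0) -> (15,0) [heading=0, draw]
  LT 180: heading 0 -> 180
  -- iteration 4/5 --
  FD 8: (15,0) -> (7,0) [heading=180, draw]
  LT 180: heading 180 -> 0
  -- iteration 5/5 --
  FD 8: (7,0) -> (15,0) [heading=0, draw]
  LT 180: heading 0 -> 180
]
BK 3: (15,0) -> (18,0) [heading=180, draw]
FD 16: (18,0) -> (2,0) [heading=180, draw]
FD 7: (2,0) -> (-5,0) [heading=180, draw]
Final: pos=(-5,0), heading=180, 10 segment(s) drawn
Waypoints (11 total):
(0, 0)
(-10, 0)
(7, 0)
(15, 0)
(7, 0)
(15, 0)
(7, 0)
(15, 0)
(18, 0)
(2, 0)
(-5, 0)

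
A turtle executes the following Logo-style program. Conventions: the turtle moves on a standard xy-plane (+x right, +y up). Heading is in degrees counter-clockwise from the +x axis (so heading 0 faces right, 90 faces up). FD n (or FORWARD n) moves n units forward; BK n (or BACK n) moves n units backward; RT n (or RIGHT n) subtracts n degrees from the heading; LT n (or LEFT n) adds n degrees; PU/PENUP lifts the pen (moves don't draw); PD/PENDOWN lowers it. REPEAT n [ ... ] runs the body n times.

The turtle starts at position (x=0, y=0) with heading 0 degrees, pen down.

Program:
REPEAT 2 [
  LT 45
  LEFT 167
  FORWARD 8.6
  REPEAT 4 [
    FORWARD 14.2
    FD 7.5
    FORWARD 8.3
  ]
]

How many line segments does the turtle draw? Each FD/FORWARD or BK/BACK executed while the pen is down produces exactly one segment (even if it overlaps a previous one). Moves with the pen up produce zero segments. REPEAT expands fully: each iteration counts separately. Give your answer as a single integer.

Executing turtle program step by step:
Start: pos=(0,0), heading=0, pen down
REPEAT 2 [
  -- iteration 1/2 --
  LT 45: heading 0 -> 45
  LT 167: heading 45 -> 212
  FD 8.6: (0,0) -> (-7.293,-4.557) [heading=212, draw]
  REPEAT 4 [
    -- iteration 1/4 --
    FD 14.2: (-7.293,-4.557) -> (-19.335,-12.082) [heading=212, draw]
    FD 7.5: (-19.335,-12.082) -> (-25.696,-16.057) [heading=212, draw]
    FD 8.3: (-25.696,-16.057) -> (-32.735,-20.455) [heading=212, draw]
    -- iteration 2/4 --
    FD 14.2: (-32.735,-20.455) -> (-44.777,-27.98) [heading=212, draw]
    FD 7.5: (-44.777,-27.98) -> (-51.137,-31.954) [heading=212, draw]
    FD 8.3: (-51.137,-31.954) -> (-58.176,-36.352) [heading=212, draw]
    -- iteration 3/4 --
    FD 14.2: (-58.176,-36.352) -> (-70.218,-43.877) [heading=212, draw]
    FD 7.5: (-70.218,-43.877) -> (-76.579,-47.852) [heading=212, draw]
    FD 8.3: (-76.579,-47.852) -> (-83.618,-52.25) [heading=212, draw]
    -- iteration 4/4 --
    FD 14.2: (-83.618,-52.25) -> (-95.66,-59.775) [heading=212, draw]
    FD 7.5: (-95.66,-59.775) -> (-102.02,-63.749) [heading=212, draw]
    FD 8.3: (-102.02,-63.749) -> (-109.059,-68.148) [heading=212, draw]
  ]
  -- iteration 2/2 --
  LT 45: heading 212 -> 257
  LT 167: heading 257 -> 64
  FD 8.6: (-109.059,-68.148) -> (-105.289,-60.418) [heading=64, draw]
  REPEAT 4 [
    -- iteration 1/4 --
    FD 14.2: (-105.289,-60.418) -> (-99.064,-47.655) [heading=64, draw]
    FD 7.5: (-99.064,-47.655) -> (-95.776,-40.914) [heading=64, draw]
    FD 8.3: (-95.776,-40.914) -> (-92.138,-33.454) [heading=64, draw]
    -- iteration 2/4 --
    FD 14.2: (-92.138,-33.454) -> (-85.913,-20.691) [heading=64, draw]
    FD 7.5: (-85.913,-20.691) -> (-82.625,-13.95) [heading=64, draw]
    FD 8.3: (-82.625,-13.95) -> (-78.987,-6.49) [heading=64, draw]
    -- iteration 3/4 --
    FD 14.2: (-78.987,-6.49) -> (-72.762,6.273) [heading=64, draw]
    FD 7.5: (-72.762,6.273) -> (-69.474,13.013) [heading=64, draw]
    FD 8.3: (-69.474,13.013) -> (-65.836,20.473) [heading=64, draw]
    -- iteration 4/4 --
    FD 14.2: (-65.836,20.473) -> (-59.611,33.236) [heading=64, draw]
    FD 7.5: (-59.611,33.236) -> (-56.323,39.977) [heading=64, draw]
    FD 8.3: (-56.323,39.977) -> (-52.684,47.437) [heading=64, draw]
  ]
]
Final: pos=(-52.684,47.437), heading=64, 26 segment(s) drawn
Segments drawn: 26

Answer: 26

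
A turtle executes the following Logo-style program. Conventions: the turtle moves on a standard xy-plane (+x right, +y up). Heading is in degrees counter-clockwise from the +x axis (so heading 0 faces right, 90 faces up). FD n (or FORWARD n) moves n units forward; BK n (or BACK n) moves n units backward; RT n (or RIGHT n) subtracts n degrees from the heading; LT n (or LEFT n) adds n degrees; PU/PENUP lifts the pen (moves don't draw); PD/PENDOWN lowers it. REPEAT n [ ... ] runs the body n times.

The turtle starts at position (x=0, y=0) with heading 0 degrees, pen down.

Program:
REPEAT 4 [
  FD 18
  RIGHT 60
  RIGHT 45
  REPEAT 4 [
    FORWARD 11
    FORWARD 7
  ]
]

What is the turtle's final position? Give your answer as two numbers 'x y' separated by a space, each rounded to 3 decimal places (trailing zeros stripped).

Answer: 16.404 -40.648

Derivation:
Executing turtle program step by step:
Start: pos=(0,0), heading=0, pen down
REPEAT 4 [
  -- iteration 1/4 --
  FD 18: (0,0) -> (18,0) [heading=0, draw]
  RT 60: heading 0 -> 300
  RT 45: heading 300 -> 255
  REPEAT 4 [
    -- iteration 1/4 --
    FD 11: (18,0) -> (15.153,-10.625) [heading=255, draw]
    FD 7: (15.153,-10.625) -> (13.341,-17.387) [heading=255, draw]
    -- iteration 2/4 --
    FD 11: (13.341,-17.387) -> (10.494,-28.012) [heading=255, draw]
    FD 7: (10.494,-28.012) -> (8.683,-34.773) [heading=255, draw]
    -- iteration 3/4 --
    FD 11: (8.683,-34.773) -> (5.836,-45.399) [heading=255, draw]
    FD 7: (5.836,-45.399) -> (4.024,-52.16) [heading=255, draw]
    -- iteration 4/4 --
    FD 11: (4.024,-52.16) -> (1.177,-62.785) [heading=255, draw]
    FD 7: (1.177,-62.785) -> (-0.635,-69.547) [heading=255, draw]
  ]
  -- iteration 2/4 --
  FD 18: (-0.635,-69.547) -> (-5.294,-86.933) [heading=255, draw]
  RT 60: heading 255 -> 195
  RT 45: heading 195 -> 150
  REPEAT 4 [
    -- iteration 1/4 --
    FD 11: (-5.294,-86.933) -> (-14.82,-81.433) [heading=150, draw]
    FD 7: (-14.82,-81.433) -> (-20.882,-77.933) [heading=150, draw]
    -- iteration 2/4 --
    FD 11: (-20.882,-77.933) -> (-30.408,-72.433) [heading=150, draw]
    FD 7: (-30.408,-72.433) -> (-36.471,-68.933) [heading=150, draw]
    -- iteration 3/4 --
    FD 11: (-36.471,-68.933) -> (-45.997,-63.433) [heading=150, draw]
    FD 7: (-45.997,-63.433) -> (-52.059,-59.933) [heading=150, draw]
    -- iteration 4/4 --
    FD 11: (-52.059,-59.933) -> (-61.585,-54.433) [heading=150, draw]
    FD 7: (-61.585,-54.433) -> (-67.648,-50.933) [heading=150, draw]
  ]
  -- iteration 3/4 --
  FD 18: (-67.648,-50.933) -> (-83.236,-41.933) [heading=150, draw]
  RT 60: heading 150 -> 90
  RT 45: heading 90 -> 45
  REPEAT 4 [
    -- iteration 1/4 --
    FD 11: (-83.236,-41.933) -> (-75.458,-34.155) [heading=45, draw]
    FD 7: (-75.458,-34.155) -> (-70.508,-29.205) [heading=45, draw]
    -- iteration 2/4 --
    FD 11: (-70.508,-29.205) -> (-62.73,-21.427) [heading=45, draw]
    FD 7: (-62.73,-21.427) -> (-57.78,-16.477) [heading=45, draw]
    -- iteration 3/4 --
    FD 11: (-57.78,-16.477) -> (-50.002,-8.699) [heading=45, draw]
    FD 7: (-50.002,-8.699) -> (-45.052,-3.75) [heading=45, draw]
    -- iteration 4/4 --
    FD 11: (-45.052,-3.75) -> (-37.274,4.029) [heading=45, draw]
    FD 7: (-37.274,4.029) -> (-32.324,8.978) [heading=45, draw]
  ]
  -- iteration 4/4 --
  FD 18: (-32.324,8.978) -> (-19.596,21.706) [heading=45, draw]
  RT 60: heading 45 -> 345
  RT 45: heading 345 -> 300
  REPEAT 4 [
    -- iteration 1/4 --
    FD 11: (-19.596,21.706) -> (-14.096,12.18) [heading=300, draw]
    FD 7: (-14.096,12.18) -> (-10.596,6.118) [heading=300, draw]
    -- iteration 2/4 --
    FD 11: (-10.596,6.118) -> (-5.096,-3.408) [heading=300, draw]
    FD 7: (-5.096,-3.408) -> (-1.596,-9.471) [heading=300, draw]
    -- iteration 3/4 --
    FD 11: (-1.596,-9.471) -> (3.904,-18.997) [heading=300, draw]
    FD 7: (3.904,-18.997) -> (7.404,-25.059) [heading=300, draw]
    -- iteration 4/4 --
    FD 11: (7.404,-25.059) -> (12.904,-34.585) [heading=300, draw]
    FD 7: (12.904,-34.585) -> (16.404,-40.648) [heading=300, draw]
  ]
]
Final: pos=(16.404,-40.648), heading=300, 36 segment(s) drawn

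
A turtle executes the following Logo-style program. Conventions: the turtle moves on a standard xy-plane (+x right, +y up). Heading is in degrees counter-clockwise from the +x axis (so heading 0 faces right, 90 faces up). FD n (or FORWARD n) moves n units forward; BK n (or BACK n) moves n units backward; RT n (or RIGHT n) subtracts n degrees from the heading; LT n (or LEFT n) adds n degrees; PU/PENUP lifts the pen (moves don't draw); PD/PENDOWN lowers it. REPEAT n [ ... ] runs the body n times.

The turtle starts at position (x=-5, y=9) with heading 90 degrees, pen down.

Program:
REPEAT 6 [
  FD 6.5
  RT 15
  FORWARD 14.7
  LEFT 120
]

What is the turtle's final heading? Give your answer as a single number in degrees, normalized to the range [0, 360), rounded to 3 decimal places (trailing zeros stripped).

Answer: 0

Derivation:
Executing turtle program step by step:
Start: pos=(-5,9), heading=90, pen down
REPEAT 6 [
  -- iteration 1/6 --
  FD 6.5: (-5,9) -> (-5,15.5) [heading=90, draw]
  RT 15: heading 90 -> 75
  FD 14.7: (-5,15.5) -> (-1.195,29.699) [heading=75, draw]
  LT 120: heading 75 -> 195
  -- iteration 2/6 --
  FD 6.5: (-1.195,29.699) -> (-7.474,28.017) [heading=195, draw]
  RT 15: heading 195 -> 180
  FD 14.7: (-7.474,28.017) -> (-22.174,28.017) [heading=180, draw]
  LT 120: heading 180 -> 300
  -- iteration 3/6 --
  FD 6.5: (-22.174,28.017) -> (-18.924,22.388) [heading=300, draw]
  RT 15: heading 300 -> 285
  FD 14.7: (-18.924,22.388) -> (-15.119,8.189) [heading=285, draw]
  LT 120: heading 285 -> 45
  -- iteration 4/6 --
  FD 6.5: (-15.119,8.189) -> (-10.523,12.785) [heading=45, draw]
  RT 15: heading 45 -> 30
  FD 14.7: (-10.523,12.785) -> (2.208,20.135) [heading=30, draw]
  LT 120: heading 30 -> 150
  -- iteration 5/6 --
  FD 6.5: (2.208,20.135) -> (-3.422,23.385) [heading=150, draw]
  RT 15: heading 150 -> 135
  FD 14.7: (-3.422,23.385) -> (-13.816,33.779) [heading=135, draw]
  LT 120: heading 135 -> 255
  -- iteration 6/6 --
  FD 6.5: (-13.816,33.779) -> (-15.498,27.501) [heading=255, draw]
  RT 15: heading 255 -> 240
  FD 14.7: (-15.498,27.501) -> (-22.848,14.77) [heading=240, draw]
  LT 120: heading 240 -> 0
]
Final: pos=(-22.848,14.77), heading=0, 12 segment(s) drawn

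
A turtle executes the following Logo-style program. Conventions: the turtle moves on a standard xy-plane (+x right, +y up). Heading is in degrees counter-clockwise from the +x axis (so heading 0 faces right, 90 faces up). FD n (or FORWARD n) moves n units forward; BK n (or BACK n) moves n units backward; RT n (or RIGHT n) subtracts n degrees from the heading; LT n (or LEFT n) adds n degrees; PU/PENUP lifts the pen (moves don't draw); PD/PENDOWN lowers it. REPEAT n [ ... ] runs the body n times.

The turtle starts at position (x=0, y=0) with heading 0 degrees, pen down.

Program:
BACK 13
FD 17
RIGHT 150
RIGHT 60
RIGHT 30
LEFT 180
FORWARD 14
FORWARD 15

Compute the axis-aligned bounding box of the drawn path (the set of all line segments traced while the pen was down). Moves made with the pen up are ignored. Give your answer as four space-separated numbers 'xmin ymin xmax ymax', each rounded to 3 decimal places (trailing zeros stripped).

Answer: -13 -25.115 18.5 0

Derivation:
Executing turtle program step by step:
Start: pos=(0,0), heading=0, pen down
BK 13: (0,0) -> (-13,0) [heading=0, draw]
FD 17: (-13,0) -> (4,0) [heading=0, draw]
RT 150: heading 0 -> 210
RT 60: heading 210 -> 150
RT 30: heading 150 -> 120
LT 180: heading 120 -> 300
FD 14: (4,0) -> (11,-12.124) [heading=300, draw]
FD 15: (11,-12.124) -> (18.5,-25.115) [heading=300, draw]
Final: pos=(18.5,-25.115), heading=300, 4 segment(s) drawn

Segment endpoints: x in {-13, 0, 4, 11, 18.5}, y in {-25.115, -12.124, 0}
xmin=-13, ymin=-25.115, xmax=18.5, ymax=0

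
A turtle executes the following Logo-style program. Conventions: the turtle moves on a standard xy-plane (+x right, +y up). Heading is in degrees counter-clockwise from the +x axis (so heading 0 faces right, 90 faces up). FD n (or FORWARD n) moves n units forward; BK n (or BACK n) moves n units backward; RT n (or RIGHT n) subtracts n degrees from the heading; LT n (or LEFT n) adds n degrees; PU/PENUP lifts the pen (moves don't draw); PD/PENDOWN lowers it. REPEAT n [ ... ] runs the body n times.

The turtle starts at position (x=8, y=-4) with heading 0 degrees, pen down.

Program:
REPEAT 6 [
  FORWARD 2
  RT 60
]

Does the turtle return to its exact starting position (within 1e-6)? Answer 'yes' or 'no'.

Answer: yes

Derivation:
Executing turtle program step by step:
Start: pos=(8,-4), heading=0, pen down
REPEAT 6 [
  -- iteration 1/6 --
  FD 2: (8,-4) -> (10,-4) [heading=0, draw]
  RT 60: heading 0 -> 300
  -- iteration 2/6 --
  FD 2: (10,-4) -> (11,-5.732) [heading=300, draw]
  RT 60: heading 300 -> 240
  -- iteration 3/6 --
  FD 2: (11,-5.732) -> (10,-7.464) [heading=240, draw]
  RT 60: heading 240 -> 180
  -- iteration 4/6 --
  FD 2: (10,-7.464) -> (8,-7.464) [heading=180, draw]
  RT 60: heading 180 -> 120
  -- iteration 5/6 --
  FD 2: (8,-7.464) -> (7,-5.732) [heading=120, draw]
  RT 60: heading 120 -> 60
  -- iteration 6/6 --
  FD 2: (7,-5.732) -> (8,-4) [heading=60, draw]
  RT 60: heading 60 -> 0
]
Final: pos=(8,-4), heading=0, 6 segment(s) drawn

Start position: (8, -4)
Final position: (8, -4)
Distance = 0; < 1e-6 -> CLOSED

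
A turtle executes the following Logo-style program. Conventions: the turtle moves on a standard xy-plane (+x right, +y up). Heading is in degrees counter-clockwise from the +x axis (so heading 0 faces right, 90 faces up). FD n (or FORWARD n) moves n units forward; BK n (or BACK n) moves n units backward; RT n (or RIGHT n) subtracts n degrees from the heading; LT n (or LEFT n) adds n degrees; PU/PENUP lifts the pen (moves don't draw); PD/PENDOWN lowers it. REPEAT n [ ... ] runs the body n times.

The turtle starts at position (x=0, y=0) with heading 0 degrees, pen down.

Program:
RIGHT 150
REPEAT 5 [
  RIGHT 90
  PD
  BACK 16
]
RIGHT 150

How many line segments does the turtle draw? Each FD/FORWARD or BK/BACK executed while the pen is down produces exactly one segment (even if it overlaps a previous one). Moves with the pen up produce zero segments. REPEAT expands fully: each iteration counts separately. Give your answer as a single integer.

Executing turtle program step by step:
Start: pos=(0,0), heading=0, pen down
RT 150: heading 0 -> 210
REPEAT 5 [
  -- iteration 1/5 --
  RT 90: heading 210 -> 120
  PD: pen down
  BK 16: (0,0) -> (8,-13.856) [heading=120, draw]
  -- iteration 2/5 --
  RT 90: heading 120 -> 30
  PD: pen down
  BK 16: (8,-13.856) -> (-5.856,-21.856) [heading=30, draw]
  -- iteration 3/5 --
  RT 90: heading 30 -> 300
  PD: pen down
  BK 16: (-5.856,-21.856) -> (-13.856,-8) [heading=300, draw]
  -- iteration 4/5 --
  RT 90: heading 300 -> 210
  PD: pen down
  BK 16: (-13.856,-8) -> (0,0) [heading=210, draw]
  -- iteration 5/5 --
  RT 90: heading 210 -> 120
  PD: pen down
  BK 16: (0,0) -> (8,-13.856) [heading=120, draw]
]
RT 150: heading 120 -> 330
Final: pos=(8,-13.856), heading=330, 5 segment(s) drawn
Segments drawn: 5

Answer: 5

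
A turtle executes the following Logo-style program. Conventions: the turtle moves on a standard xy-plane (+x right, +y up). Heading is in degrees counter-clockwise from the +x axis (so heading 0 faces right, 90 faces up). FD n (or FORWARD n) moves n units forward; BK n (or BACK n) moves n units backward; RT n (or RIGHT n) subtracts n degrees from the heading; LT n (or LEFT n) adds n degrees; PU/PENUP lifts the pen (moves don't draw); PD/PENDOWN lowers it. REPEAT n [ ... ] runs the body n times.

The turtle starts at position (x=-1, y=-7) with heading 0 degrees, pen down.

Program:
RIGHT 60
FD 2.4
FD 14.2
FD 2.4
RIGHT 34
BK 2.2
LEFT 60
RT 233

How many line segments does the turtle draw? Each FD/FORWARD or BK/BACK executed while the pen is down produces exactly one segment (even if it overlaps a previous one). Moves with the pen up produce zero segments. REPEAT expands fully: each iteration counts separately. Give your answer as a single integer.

Executing turtle program step by step:
Start: pos=(-1,-7), heading=0, pen down
RT 60: heading 0 -> 300
FD 2.4: (-1,-7) -> (0.2,-9.078) [heading=300, draw]
FD 14.2: (0.2,-9.078) -> (7.3,-21.376) [heading=300, draw]
FD 2.4: (7.3,-21.376) -> (8.5,-23.454) [heading=300, draw]
RT 34: heading 300 -> 266
BK 2.2: (8.5,-23.454) -> (8.653,-21.26) [heading=266, draw]
LT 60: heading 266 -> 326
RT 233: heading 326 -> 93
Final: pos=(8.653,-21.26), heading=93, 4 segment(s) drawn
Segments drawn: 4

Answer: 4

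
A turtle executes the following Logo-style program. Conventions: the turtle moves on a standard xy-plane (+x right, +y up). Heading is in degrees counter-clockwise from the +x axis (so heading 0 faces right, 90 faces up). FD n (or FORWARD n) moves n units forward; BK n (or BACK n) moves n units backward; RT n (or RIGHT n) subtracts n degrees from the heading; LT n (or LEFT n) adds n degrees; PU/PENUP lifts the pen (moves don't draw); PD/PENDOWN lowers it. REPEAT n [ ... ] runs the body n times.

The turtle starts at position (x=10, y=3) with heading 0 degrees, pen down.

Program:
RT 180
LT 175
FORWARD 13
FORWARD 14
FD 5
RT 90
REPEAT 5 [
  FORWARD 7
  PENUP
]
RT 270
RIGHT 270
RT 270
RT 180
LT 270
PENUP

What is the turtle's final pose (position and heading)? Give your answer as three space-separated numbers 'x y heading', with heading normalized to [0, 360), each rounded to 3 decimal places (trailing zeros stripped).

Answer: 38.828 -34.656 265

Derivation:
Executing turtle program step by step:
Start: pos=(10,3), heading=0, pen down
RT 180: heading 0 -> 180
LT 175: heading 180 -> 355
FD 13: (10,3) -> (22.951,1.867) [heading=355, draw]
FD 14: (22.951,1.867) -> (36.897,0.647) [heading=355, draw]
FD 5: (36.897,0.647) -> (41.878,0.211) [heading=355, draw]
RT 90: heading 355 -> 265
REPEAT 5 [
  -- iteration 1/5 --
  FD 7: (41.878,0.211) -> (41.268,-6.762) [heading=265, draw]
  PU: pen up
  -- iteration 2/5 --
  FD 7: (41.268,-6.762) -> (40.658,-13.736) [heading=265, move]
  PU: pen up
  -- iteration 3/5 --
  FD 7: (40.658,-13.736) -> (40.048,-20.709) [heading=265, move]
  PU: pen up
  -- iteration 4/5 --
  FD 7: (40.048,-20.709) -> (39.438,-27.682) [heading=265, move]
  PU: pen up
  -- iteration 5/5 --
  FD 7: (39.438,-27.682) -> (38.828,-34.656) [heading=265, move]
  PU: pen up
]
RT 270: heading 265 -> 355
RT 270: heading 355 -> 85
RT 270: heading 85 -> 175
RT 180: heading 175 -> 355
LT 270: heading 355 -> 265
PU: pen up
Final: pos=(38.828,-34.656), heading=265, 4 segment(s) drawn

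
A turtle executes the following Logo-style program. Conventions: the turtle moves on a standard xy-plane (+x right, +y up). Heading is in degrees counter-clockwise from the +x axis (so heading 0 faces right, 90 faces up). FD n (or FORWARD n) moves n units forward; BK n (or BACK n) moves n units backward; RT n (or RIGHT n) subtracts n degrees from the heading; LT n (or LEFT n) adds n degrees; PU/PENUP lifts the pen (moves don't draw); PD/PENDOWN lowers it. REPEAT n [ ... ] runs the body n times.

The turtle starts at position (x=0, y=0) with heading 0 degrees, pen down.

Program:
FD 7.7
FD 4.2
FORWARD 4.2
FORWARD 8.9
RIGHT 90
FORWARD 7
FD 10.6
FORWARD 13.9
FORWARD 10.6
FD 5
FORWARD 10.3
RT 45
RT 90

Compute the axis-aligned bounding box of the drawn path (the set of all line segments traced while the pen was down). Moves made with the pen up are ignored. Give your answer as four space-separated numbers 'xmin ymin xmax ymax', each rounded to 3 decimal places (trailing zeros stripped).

Executing turtle program step by step:
Start: pos=(0,0), heading=0, pen down
FD 7.7: (0,0) -> (7.7,0) [heading=0, draw]
FD 4.2: (7.7,0) -> (11.9,0) [heading=0, draw]
FD 4.2: (11.9,0) -> (16.1,0) [heading=0, draw]
FD 8.9: (16.1,0) -> (25,0) [heading=0, draw]
RT 90: heading 0 -> 270
FD 7: (25,0) -> (25,-7) [heading=270, draw]
FD 10.6: (25,-7) -> (25,-17.6) [heading=270, draw]
FD 13.9: (25,-17.6) -> (25,-31.5) [heading=270, draw]
FD 10.6: (25,-31.5) -> (25,-42.1) [heading=270, draw]
FD 5: (25,-42.1) -> (25,-47.1) [heading=270, draw]
FD 10.3: (25,-47.1) -> (25,-57.4) [heading=270, draw]
RT 45: heading 270 -> 225
RT 90: heading 225 -> 135
Final: pos=(25,-57.4), heading=135, 10 segment(s) drawn

Segment endpoints: x in {0, 7.7, 11.9, 16.1, 25}, y in {-57.4, -47.1, -42.1, -31.5, -17.6, -7, 0}
xmin=0, ymin=-57.4, xmax=25, ymax=0

Answer: 0 -57.4 25 0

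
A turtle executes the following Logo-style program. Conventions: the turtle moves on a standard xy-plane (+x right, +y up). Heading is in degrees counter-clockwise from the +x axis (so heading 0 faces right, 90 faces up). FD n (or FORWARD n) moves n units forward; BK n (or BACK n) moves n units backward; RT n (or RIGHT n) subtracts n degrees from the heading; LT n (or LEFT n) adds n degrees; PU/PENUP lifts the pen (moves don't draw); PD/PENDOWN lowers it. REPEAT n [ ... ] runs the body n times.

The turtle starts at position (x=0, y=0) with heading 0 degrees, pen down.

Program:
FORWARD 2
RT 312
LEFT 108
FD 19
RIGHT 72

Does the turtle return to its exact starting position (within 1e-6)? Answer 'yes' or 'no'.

Executing turtle program step by step:
Start: pos=(0,0), heading=0, pen down
FD 2: (0,0) -> (2,0) [heading=0, draw]
RT 312: heading 0 -> 48
LT 108: heading 48 -> 156
FD 19: (2,0) -> (-15.357,7.728) [heading=156, draw]
RT 72: heading 156 -> 84
Final: pos=(-15.357,7.728), heading=84, 2 segment(s) drawn

Start position: (0, 0)
Final position: (-15.357, 7.728)
Distance = 17.192; >= 1e-6 -> NOT closed

Answer: no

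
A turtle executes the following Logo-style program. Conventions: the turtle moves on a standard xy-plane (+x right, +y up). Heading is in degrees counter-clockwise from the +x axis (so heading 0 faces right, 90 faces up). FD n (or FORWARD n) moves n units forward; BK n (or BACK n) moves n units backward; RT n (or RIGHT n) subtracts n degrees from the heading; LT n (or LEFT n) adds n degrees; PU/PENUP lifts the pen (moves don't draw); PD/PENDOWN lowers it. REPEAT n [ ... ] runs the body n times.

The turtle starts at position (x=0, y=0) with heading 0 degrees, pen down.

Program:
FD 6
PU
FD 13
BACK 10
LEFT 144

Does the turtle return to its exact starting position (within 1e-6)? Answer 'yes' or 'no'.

Answer: no

Derivation:
Executing turtle program step by step:
Start: pos=(0,0), heading=0, pen down
FD 6: (0,0) -> (6,0) [heading=0, draw]
PU: pen up
FD 13: (6,0) -> (19,0) [heading=0, move]
BK 10: (19,0) -> (9,0) [heading=0, move]
LT 144: heading 0 -> 144
Final: pos=(9,0), heading=144, 1 segment(s) drawn

Start position: (0, 0)
Final position: (9, 0)
Distance = 9; >= 1e-6 -> NOT closed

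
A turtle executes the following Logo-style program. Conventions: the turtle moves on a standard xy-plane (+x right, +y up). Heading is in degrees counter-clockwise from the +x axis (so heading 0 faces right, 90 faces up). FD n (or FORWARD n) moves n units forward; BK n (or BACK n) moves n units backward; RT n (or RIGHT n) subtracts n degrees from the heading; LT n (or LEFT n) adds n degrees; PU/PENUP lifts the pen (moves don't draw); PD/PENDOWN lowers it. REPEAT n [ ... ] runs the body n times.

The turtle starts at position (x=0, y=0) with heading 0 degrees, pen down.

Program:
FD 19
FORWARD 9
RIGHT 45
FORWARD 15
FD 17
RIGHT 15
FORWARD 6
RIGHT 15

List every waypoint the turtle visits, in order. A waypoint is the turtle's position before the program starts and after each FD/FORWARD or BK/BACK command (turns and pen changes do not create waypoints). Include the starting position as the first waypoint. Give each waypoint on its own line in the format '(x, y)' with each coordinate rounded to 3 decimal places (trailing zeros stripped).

Answer: (0, 0)
(19, 0)
(28, 0)
(38.607, -10.607)
(50.627, -22.627)
(53.627, -27.824)

Derivation:
Executing turtle program step by step:
Start: pos=(0,0), heading=0, pen down
FD 19: (0,0) -> (19,0) [heading=0, draw]
FD 9: (19,0) -> (28,0) [heading=0, draw]
RT 45: heading 0 -> 315
FD 15: (28,0) -> (38.607,-10.607) [heading=315, draw]
FD 17: (38.607,-10.607) -> (50.627,-22.627) [heading=315, draw]
RT 15: heading 315 -> 300
FD 6: (50.627,-22.627) -> (53.627,-27.824) [heading=300, draw]
RT 15: heading 300 -> 285
Final: pos=(53.627,-27.824), heading=285, 5 segment(s) drawn
Waypoints (6 total):
(0, 0)
(19, 0)
(28, 0)
(38.607, -10.607)
(50.627, -22.627)
(53.627, -27.824)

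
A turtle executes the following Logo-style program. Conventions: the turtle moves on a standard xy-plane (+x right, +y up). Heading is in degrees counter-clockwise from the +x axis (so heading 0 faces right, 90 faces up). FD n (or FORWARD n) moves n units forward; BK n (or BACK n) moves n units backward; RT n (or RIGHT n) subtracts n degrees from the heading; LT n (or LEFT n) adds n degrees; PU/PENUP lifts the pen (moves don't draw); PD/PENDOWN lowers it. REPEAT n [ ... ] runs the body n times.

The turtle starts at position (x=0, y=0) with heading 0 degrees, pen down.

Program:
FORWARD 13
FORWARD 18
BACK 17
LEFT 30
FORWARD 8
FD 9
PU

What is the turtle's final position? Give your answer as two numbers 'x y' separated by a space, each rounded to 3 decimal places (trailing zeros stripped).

Answer: 28.722 8.5

Derivation:
Executing turtle program step by step:
Start: pos=(0,0), heading=0, pen down
FD 13: (0,0) -> (13,0) [heading=0, draw]
FD 18: (13,0) -> (31,0) [heading=0, draw]
BK 17: (31,0) -> (14,0) [heading=0, draw]
LT 30: heading 0 -> 30
FD 8: (14,0) -> (20.928,4) [heading=30, draw]
FD 9: (20.928,4) -> (28.722,8.5) [heading=30, draw]
PU: pen up
Final: pos=(28.722,8.5), heading=30, 5 segment(s) drawn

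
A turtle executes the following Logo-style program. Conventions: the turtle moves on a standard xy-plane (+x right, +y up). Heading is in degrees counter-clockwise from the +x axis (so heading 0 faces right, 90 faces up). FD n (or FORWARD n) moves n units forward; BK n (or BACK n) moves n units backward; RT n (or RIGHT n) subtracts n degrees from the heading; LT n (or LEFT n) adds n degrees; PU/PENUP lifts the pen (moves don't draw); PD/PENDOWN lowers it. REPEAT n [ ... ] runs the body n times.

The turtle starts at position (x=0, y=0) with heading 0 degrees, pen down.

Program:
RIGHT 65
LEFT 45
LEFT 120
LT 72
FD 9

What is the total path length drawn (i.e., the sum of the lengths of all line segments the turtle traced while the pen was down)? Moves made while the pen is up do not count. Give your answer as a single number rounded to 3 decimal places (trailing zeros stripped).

Answer: 9

Derivation:
Executing turtle program step by step:
Start: pos=(0,0), heading=0, pen down
RT 65: heading 0 -> 295
LT 45: heading 295 -> 340
LT 120: heading 340 -> 100
LT 72: heading 100 -> 172
FD 9: (0,0) -> (-8.912,1.253) [heading=172, draw]
Final: pos=(-8.912,1.253), heading=172, 1 segment(s) drawn

Segment lengths:
  seg 1: (0,0) -> (-8.912,1.253), length = 9
Total = 9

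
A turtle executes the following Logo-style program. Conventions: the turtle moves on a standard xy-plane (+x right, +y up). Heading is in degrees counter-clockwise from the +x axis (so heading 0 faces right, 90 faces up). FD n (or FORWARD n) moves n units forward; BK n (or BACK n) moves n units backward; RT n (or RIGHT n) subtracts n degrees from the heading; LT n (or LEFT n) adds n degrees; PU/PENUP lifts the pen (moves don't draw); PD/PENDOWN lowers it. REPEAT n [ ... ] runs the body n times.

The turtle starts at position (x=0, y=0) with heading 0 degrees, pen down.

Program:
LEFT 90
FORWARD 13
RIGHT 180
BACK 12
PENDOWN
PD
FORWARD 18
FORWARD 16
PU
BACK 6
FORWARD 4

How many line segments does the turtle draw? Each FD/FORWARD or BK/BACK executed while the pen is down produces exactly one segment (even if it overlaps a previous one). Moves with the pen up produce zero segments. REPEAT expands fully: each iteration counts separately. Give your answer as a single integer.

Executing turtle program step by step:
Start: pos=(0,0), heading=0, pen down
LT 90: heading 0 -> 90
FD 13: (0,0) -> (0,13) [heading=90, draw]
RT 180: heading 90 -> 270
BK 12: (0,13) -> (0,25) [heading=270, draw]
PD: pen down
PD: pen down
FD 18: (0,25) -> (0,7) [heading=270, draw]
FD 16: (0,7) -> (0,-9) [heading=270, draw]
PU: pen up
BK 6: (0,-9) -> (0,-3) [heading=270, move]
FD 4: (0,-3) -> (0,-7) [heading=270, move]
Final: pos=(0,-7), heading=270, 4 segment(s) drawn
Segments drawn: 4

Answer: 4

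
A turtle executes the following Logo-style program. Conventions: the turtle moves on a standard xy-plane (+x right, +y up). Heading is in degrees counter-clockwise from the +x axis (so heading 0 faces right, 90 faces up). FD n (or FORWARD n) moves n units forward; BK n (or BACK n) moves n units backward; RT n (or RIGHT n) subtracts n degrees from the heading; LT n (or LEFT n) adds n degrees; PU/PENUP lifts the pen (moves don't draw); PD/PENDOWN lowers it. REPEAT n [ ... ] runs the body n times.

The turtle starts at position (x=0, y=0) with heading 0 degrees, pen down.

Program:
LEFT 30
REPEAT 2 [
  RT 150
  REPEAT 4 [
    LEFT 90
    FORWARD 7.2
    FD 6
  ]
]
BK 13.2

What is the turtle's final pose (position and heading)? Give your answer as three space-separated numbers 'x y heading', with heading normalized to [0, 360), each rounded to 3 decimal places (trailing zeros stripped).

Answer: 0 -13.2 90

Derivation:
Executing turtle program step by step:
Start: pos=(0,0), heading=0, pen down
LT 30: heading 0 -> 30
REPEAT 2 [
  -- iteration 1/2 --
  RT 150: heading 30 -> 240
  REPEAT 4 [
    -- iteration 1/4 --
    LT 90: heading 240 -> 330
    FD 7.2: (0,0) -> (6.235,-3.6) [heading=330, draw]
    FD 6: (6.235,-3.6) -> (11.432,-6.6) [heading=330, draw]
    -- iteration 2/4 --
    LT 90: heading 330 -> 60
    FD 7.2: (11.432,-6.6) -> (15.032,-0.365) [heading=60, draw]
    FD 6: (15.032,-0.365) -> (18.032,4.832) [heading=60, draw]
    -- iteration 3/4 --
    LT 90: heading 60 -> 150
    FD 7.2: (18.032,4.832) -> (11.796,8.432) [heading=150, draw]
    FD 6: (11.796,8.432) -> (6.6,11.432) [heading=150, draw]
    -- iteration 4/4 --
    LT 90: heading 150 -> 240
    FD 7.2: (6.6,11.432) -> (3,5.196) [heading=240, draw]
    FD 6: (3,5.196) -> (0,0) [heading=240, draw]
  ]
  -- iteration 2/2 --
  RT 150: heading 240 -> 90
  REPEAT 4 [
    -- iteration 1/4 --
    LT 90: heading 90 -> 180
    FD 7.2: (0,0) -> (-7.2,0) [heading=180, draw]
    FD 6: (-7.2,0) -> (-13.2,0) [heading=180, draw]
    -- iteration 2/4 --
    LT 90: heading 180 -> 270
    FD 7.2: (-13.2,0) -> (-13.2,-7.2) [heading=270, draw]
    FD 6: (-13.2,-7.2) -> (-13.2,-13.2) [heading=270, draw]
    -- iteration 3/4 --
    LT 90: heading 270 -> 0
    FD 7.2: (-13.2,-13.2) -> (-6,-13.2) [heading=0, draw]
    FD 6: (-6,-13.2) -> (0,-13.2) [heading=0, draw]
    -- iteration 4/4 --
    LT 90: heading 0 -> 90
    FD 7.2: (0,-13.2) -> (0,-6) [heading=90, draw]
    FD 6: (0,-6) -> (0,0) [heading=90, draw]
  ]
]
BK 13.2: (0,0) -> (0,-13.2) [heading=90, draw]
Final: pos=(0,-13.2), heading=90, 17 segment(s) drawn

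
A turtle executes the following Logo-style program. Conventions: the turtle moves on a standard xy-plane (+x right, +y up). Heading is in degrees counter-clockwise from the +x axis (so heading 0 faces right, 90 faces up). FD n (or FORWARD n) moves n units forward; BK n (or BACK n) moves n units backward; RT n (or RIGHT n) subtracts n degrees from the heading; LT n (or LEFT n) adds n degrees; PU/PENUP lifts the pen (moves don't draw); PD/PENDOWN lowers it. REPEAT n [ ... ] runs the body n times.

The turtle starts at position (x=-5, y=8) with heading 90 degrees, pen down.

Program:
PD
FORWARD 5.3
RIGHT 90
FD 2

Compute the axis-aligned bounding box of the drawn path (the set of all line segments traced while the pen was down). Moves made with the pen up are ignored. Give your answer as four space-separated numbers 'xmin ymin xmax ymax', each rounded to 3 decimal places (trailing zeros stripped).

Answer: -5 8 -3 13.3

Derivation:
Executing turtle program step by step:
Start: pos=(-5,8), heading=90, pen down
PD: pen down
FD 5.3: (-5,8) -> (-5,13.3) [heading=90, draw]
RT 90: heading 90 -> 0
FD 2: (-5,13.3) -> (-3,13.3) [heading=0, draw]
Final: pos=(-3,13.3), heading=0, 2 segment(s) drawn

Segment endpoints: x in {-5, -3}, y in {8, 13.3}
xmin=-5, ymin=8, xmax=-3, ymax=13.3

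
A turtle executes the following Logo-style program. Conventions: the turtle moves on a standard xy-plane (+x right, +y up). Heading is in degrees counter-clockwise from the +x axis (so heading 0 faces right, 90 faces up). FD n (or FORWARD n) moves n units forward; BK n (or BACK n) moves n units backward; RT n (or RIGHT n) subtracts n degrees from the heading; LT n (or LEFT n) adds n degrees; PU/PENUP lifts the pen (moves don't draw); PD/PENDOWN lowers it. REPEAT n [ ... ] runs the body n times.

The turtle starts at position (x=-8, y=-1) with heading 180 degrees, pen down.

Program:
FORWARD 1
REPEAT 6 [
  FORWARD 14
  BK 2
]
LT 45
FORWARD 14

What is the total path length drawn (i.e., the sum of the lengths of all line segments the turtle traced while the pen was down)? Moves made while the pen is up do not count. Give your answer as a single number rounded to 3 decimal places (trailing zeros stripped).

Answer: 111

Derivation:
Executing turtle program step by step:
Start: pos=(-8,-1), heading=180, pen down
FD 1: (-8,-1) -> (-9,-1) [heading=180, draw]
REPEAT 6 [
  -- iteration 1/6 --
  FD 14: (-9,-1) -> (-23,-1) [heading=180, draw]
  BK 2: (-23,-1) -> (-21,-1) [heading=180, draw]
  -- iteration 2/6 --
  FD 14: (-21,-1) -> (-35,-1) [heading=180, draw]
  BK 2: (-35,-1) -> (-33,-1) [heading=180, draw]
  -- iteration 3/6 --
  FD 14: (-33,-1) -> (-47,-1) [heading=180, draw]
  BK 2: (-47,-1) -> (-45,-1) [heading=180, draw]
  -- iteration 4/6 --
  FD 14: (-45,-1) -> (-59,-1) [heading=180, draw]
  BK 2: (-59,-1) -> (-57,-1) [heading=180, draw]
  -- iteration 5/6 --
  FD 14: (-57,-1) -> (-71,-1) [heading=180, draw]
  BK 2: (-71,-1) -> (-69,-1) [heading=180, draw]
  -- iteration 6/6 --
  FD 14: (-69,-1) -> (-83,-1) [heading=180, draw]
  BK 2: (-83,-1) -> (-81,-1) [heading=180, draw]
]
LT 45: heading 180 -> 225
FD 14: (-81,-1) -> (-90.899,-10.899) [heading=225, draw]
Final: pos=(-90.899,-10.899), heading=225, 14 segment(s) drawn

Segment lengths:
  seg 1: (-8,-1) -> (-9,-1), length = 1
  seg 2: (-9,-1) -> (-23,-1), length = 14
  seg 3: (-23,-1) -> (-21,-1), length = 2
  seg 4: (-21,-1) -> (-35,-1), length = 14
  seg 5: (-35,-1) -> (-33,-1), length = 2
  seg 6: (-33,-1) -> (-47,-1), length = 14
  seg 7: (-47,-1) -> (-45,-1), length = 2
  seg 8: (-45,-1) -> (-59,-1), length = 14
  seg 9: (-59,-1) -> (-57,-1), length = 2
  seg 10: (-57,-1) -> (-71,-1), length = 14
  seg 11: (-71,-1) -> (-69,-1), length = 2
  seg 12: (-69,-1) -> (-83,-1), length = 14
  seg 13: (-83,-1) -> (-81,-1), length = 2
  seg 14: (-81,-1) -> (-90.899,-10.899), length = 14
Total = 111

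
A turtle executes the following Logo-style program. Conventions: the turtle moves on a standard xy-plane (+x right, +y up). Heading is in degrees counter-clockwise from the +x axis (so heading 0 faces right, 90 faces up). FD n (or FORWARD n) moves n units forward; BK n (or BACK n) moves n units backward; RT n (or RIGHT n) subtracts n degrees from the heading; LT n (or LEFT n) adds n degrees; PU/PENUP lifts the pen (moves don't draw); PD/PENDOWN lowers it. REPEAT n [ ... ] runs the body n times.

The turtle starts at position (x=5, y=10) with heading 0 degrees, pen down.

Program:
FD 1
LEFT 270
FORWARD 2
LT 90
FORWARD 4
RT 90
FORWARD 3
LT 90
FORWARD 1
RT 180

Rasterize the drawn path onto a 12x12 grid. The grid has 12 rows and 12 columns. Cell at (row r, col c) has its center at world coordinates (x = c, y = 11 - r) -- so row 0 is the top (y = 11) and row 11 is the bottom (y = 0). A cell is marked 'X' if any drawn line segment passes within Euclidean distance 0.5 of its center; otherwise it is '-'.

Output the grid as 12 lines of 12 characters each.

Answer: ------------
-----XX-----
------X-----
------XXXXX-
----------X-
----------X-
----------XX
------------
------------
------------
------------
------------

Derivation:
Segment 0: (5,10) -> (6,10)
Segment 1: (6,10) -> (6,8)
Segment 2: (6,8) -> (10,8)
Segment 3: (10,8) -> (10,5)
Segment 4: (10,5) -> (11,5)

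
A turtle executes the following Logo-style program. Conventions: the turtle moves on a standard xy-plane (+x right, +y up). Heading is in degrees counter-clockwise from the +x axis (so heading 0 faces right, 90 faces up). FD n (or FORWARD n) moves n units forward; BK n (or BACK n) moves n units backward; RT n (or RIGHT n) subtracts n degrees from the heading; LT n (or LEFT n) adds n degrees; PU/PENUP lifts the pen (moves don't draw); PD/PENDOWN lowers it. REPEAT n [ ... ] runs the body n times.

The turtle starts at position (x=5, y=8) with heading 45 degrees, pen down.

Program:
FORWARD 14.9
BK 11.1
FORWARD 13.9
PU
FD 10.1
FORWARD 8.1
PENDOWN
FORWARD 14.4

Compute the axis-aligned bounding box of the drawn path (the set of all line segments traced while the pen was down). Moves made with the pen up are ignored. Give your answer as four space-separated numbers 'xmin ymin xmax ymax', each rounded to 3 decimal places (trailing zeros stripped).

Executing turtle program step by step:
Start: pos=(5,8), heading=45, pen down
FD 14.9: (5,8) -> (15.536,18.536) [heading=45, draw]
BK 11.1: (15.536,18.536) -> (7.687,10.687) [heading=45, draw]
FD 13.9: (7.687,10.687) -> (17.516,20.516) [heading=45, draw]
PU: pen up
FD 10.1: (17.516,20.516) -> (24.658,27.658) [heading=45, move]
FD 8.1: (24.658,27.658) -> (30.385,33.385) [heading=45, move]
PD: pen down
FD 14.4: (30.385,33.385) -> (40.567,43.567) [heading=45, draw]
Final: pos=(40.567,43.567), heading=45, 4 segment(s) drawn

Segment endpoints: x in {5, 7.687, 15.536, 17.516, 30.385, 40.567}, y in {8, 10.687, 18.536, 20.516, 33.385, 43.567}
xmin=5, ymin=8, xmax=40.567, ymax=43.567

Answer: 5 8 40.567 43.567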